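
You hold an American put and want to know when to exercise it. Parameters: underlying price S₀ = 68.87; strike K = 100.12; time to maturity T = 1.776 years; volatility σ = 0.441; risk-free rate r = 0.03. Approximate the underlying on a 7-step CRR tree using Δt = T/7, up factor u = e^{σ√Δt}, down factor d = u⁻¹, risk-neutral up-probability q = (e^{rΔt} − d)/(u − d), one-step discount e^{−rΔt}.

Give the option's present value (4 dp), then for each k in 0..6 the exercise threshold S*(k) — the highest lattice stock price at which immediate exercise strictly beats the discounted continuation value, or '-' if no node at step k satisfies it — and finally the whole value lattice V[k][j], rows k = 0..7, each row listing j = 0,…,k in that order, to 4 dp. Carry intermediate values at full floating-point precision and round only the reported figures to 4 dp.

price = 36.4318
boundary = - - 44.1661 35.3686 44.1661 55.1518 68.8700
tree:
36.4318
45.8786 26.0228
55.9539 34.8933 16.1133
64.7514 45.1273 23.5412 7.7215
71.7965 55.9539 33.2538 12.6091 2.1520
77.4382 64.7514 44.9682 20.1489 4.0288 0.0000
81.9562 71.7965 55.9539 31.2500 7.5422 0.0000 0.0000
85.5743 77.4382 64.7514 44.9682 14.1195 0.0000 0.0000 0.0000

Δt=0.25371, u=1.24874, d=0.80081, q=0.46175, disc=e^(-rΔt)=0.99242
k=7 terminal: V=max(K-S,0) → 85.5743 77.4382 64.7514 44.9682 14.1195 0.0000 0.0000 0.0000
k=6: j=0 S=18.1638 intr=81.9562 cont=81.1971 V=81.9562[EX]; j=1 S=28.3235 intr=71.7965 cont=71.0373 V=71.7965[EX]; j=2 S=44.1661 intr=55.9539 cont=55.1948 V=55.9539[EX]; j=3 S=68.8700 intr=31.2500 cont=30.4908 V=31.2500[EX]; j=4 S=107.3919 intr=0.0000 cont=7.5422 V=7.5422[hold]; j=5 S=167.4607 intr=0.0000 cont=0.0000 V=0.0000[hold]; j=6 S=261.1285 intr=0.0000 cont=0.0000 V=0.0000[hold]  S*(6)=68.8700
k=5: j=0 S=22.6818 intr=77.4382 cont=76.6791 V=77.4382[EX]; j=1 S=35.3686 intr=64.7514 cont=63.9922 V=64.7514[EX]; j=2 S=55.1518 intr=44.9682 cont=44.2091 V=44.9682[EX]; j=3 S=86.0005 intr=14.1195 cont=20.1489 V=20.1489[hold]; j=4 S=134.1041 intr=0.0000 cont=4.0288 V=4.0288[hold]; j=5 S=209.1142 intr=0.0000 cont=0.0000 V=0.0000[hold]  S*(5)=55.1518
k=4: j=0 S=28.3235 intr=71.7965 cont=71.0373 V=71.7965[EX]; j=1 S=44.1661 intr=55.9539 cont=55.1948 V=55.9539[EX]; j=2 S=68.8700 intr=31.2500 cont=33.2538 V=33.2538[hold]; j=3 S=107.3919 intr=0.0000 cont=12.6091 V=12.6091[hold]; j=4 S=167.4607 intr=0.0000 cont=2.1520 V=2.1520[hold]  S*(4)=44.1661
k=3: j=0 S=35.3686 intr=64.7514 cont=63.9922 V=64.7514[EX]; j=1 S=55.1518 intr=44.9682 cont=45.1273 V=45.1273[hold]; j=2 S=86.0005 intr=14.1195 cont=23.5412 V=23.5412[hold]; j=3 S=134.1041 intr=0.0000 cont=7.7215 V=7.7215[hold]  S*(3)=35.3686
k=2: j=0 S=44.1661 intr=55.9539 cont=55.2677 V=55.9539[EX]; j=1 S=68.8700 intr=31.2500 cont=34.8933 V=34.8933[hold]; j=2 S=107.3919 intr=0.0000 cont=16.1133 V=16.1133[hold]  S*(2)=44.1661
k=1: j=0 S=55.1518 intr=44.9682 cont=45.8786 V=45.8786[hold]; j=1 S=86.0005 intr=14.1195 cont=26.0228 V=26.0228[hold]  S*(1)=-
k=0: j=0 S=68.8700 intr=31.2500 cont=36.4318 V=36.4318[hold]  S*(0)=-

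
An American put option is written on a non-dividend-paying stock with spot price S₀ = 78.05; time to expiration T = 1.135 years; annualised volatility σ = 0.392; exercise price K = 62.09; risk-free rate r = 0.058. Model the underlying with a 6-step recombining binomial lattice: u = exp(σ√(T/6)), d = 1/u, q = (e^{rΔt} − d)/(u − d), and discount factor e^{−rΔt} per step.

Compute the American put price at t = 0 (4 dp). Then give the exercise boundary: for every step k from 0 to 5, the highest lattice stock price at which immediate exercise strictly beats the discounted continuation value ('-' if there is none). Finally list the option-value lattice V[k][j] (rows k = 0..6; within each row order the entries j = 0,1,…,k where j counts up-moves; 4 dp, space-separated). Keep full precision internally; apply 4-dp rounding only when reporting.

Δt=0.18917  u=1.18589  d=0.84325  q=0.48968  discount=0.98909
step 6 (expiry): payoffs max(K−S,0) = 34.0288 22.6266 6.5912 0.0000 0.0000 0.0000 0.0000
step 5: (k=5,j=0): S=33.2775, (K−S)⁺=28.8125, hold=28.1350 ⇒ V=28.8125 exercise | (k=5,j=1): S=46.7993, (K−S)⁺=15.2907, hold=14.6132 ⇒ V=15.2907 exercise | (k=5,j=2): S=65.8155, (K−S)⁺=0.0000, hold=3.3269 ⇒ V=3.3269 continue | (k=5,j=3): S=92.5587, (K−S)⁺=0.0000, hold=0.0000 ⇒ V=0.0000 continue | (k=5,j=4): S=130.1686, (K−S)⁺=0.0000, hold=0.0000 ⇒ V=0.0000 continue | (k=5,j=5): S=183.0608, (K−S)⁺=0.0000, hold=0.0000 ⇒ V=0.0000 continue  boundary S*=46.7993
step 4: (k=4,j=0): S=39.4634, (K−S)⁺=22.6266, hold=21.9490 ⇒ V=22.6266 exercise | (k=4,j=1): S=55.4988, (K−S)⁺=6.5912, hold=9.3294 ⇒ V=9.3294 continue | (k=4,j=2): S=78.0500, (K−S)⁺=0.0000, hold=1.6793 ⇒ V=1.6793 continue | (k=4,j=3): S=109.7645, (K−S)⁺=0.0000, hold=0.0000 ⇒ V=0.0000 continue | (k=4,j=4): S=154.3657, (K−S)⁺=0.0000, hold=0.0000 ⇒ V=0.0000 continue  boundary S*=39.4634
step 3: (k=3,j=0): S=46.7993, (K−S)⁺=15.2907, hold=15.9394 ⇒ V=15.9394 continue | (k=3,j=1): S=65.8155, (K−S)⁺=0.0000, hold=5.5224 ⇒ V=5.5224 continue | (k=3,j=2): S=92.5587, (K−S)⁺=0.0000, hold=0.8476 ⇒ V=0.8476 continue | (k=3,j=3): S=130.1686, (K−S)⁺=0.0000, hold=0.0000 ⇒ V=0.0000 continue  boundary S*=-
step 2: (k=2,j=0): S=55.4988, (K−S)⁺=6.5912, hold=10.7202 ⇒ V=10.7202 continue | (k=2,j=1): S=78.0500, (K−S)⁺=0.0000, hold=3.1980 ⇒ V=3.1980 continue | (k=2,j=2): S=109.7645, (K−S)⁺=0.0000, hold=0.4278 ⇒ V=0.4278 continue  boundary S*=-
step 1: (k=1,j=0): S=65.8155, (K−S)⁺=0.0000, hold=6.9599 ⇒ V=6.9599 continue | (k=1,j=1): S=92.5587, (K−S)⁺=0.0000, hold=1.8214 ⇒ V=1.8214 continue  boundary S*=-
step 0: (k=0,j=0): S=78.0500, (K−S)⁺=0.0000, hold=4.3952 ⇒ V=4.3952 continue  boundary S*=-

price = 4.3952
boundary = - - - - 39.4634 46.7993
tree:
4.3952
6.9599 1.8214
10.7202 3.1980 0.4278
15.9394 5.5224 0.8476 0.0000
22.6266 9.3294 1.6793 0.0000 0.0000
28.8125 15.2907 3.3269 0.0000 0.0000 0.0000
34.0288 22.6266 6.5912 0.0000 0.0000 0.0000 0.0000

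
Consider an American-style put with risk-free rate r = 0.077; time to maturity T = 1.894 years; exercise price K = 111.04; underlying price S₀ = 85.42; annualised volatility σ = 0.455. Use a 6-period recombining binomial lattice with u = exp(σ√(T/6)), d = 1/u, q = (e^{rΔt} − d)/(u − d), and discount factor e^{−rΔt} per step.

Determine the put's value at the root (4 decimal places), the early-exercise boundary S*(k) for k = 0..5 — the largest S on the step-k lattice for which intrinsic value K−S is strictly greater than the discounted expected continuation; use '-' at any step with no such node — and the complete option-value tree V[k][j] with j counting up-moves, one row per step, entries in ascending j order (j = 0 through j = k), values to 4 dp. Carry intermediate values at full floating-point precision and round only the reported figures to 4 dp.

params: Δt=0.31567 u=1.29129 d=0.77442 q=0.48404 e^(-rΔt)=0.97599
t_6 payoffs: 92.6142 80.3165 59.8111 25.6200 0.0000 0.0000 0.0000
t_5: node(5,0) S=23.7929 payoff=87.2471 vs cont=84.5806 → 87.2471 [stop]  node(5,1) S=39.6728 payoff=71.3672 vs cont=68.7008 → 71.3672 [stop]  node(5,2) S=66.1511 payoff=44.8889 vs cont=42.2224 → 44.8889 [stop]  node(5,3) S=110.3016 payoff=0.7384 vs cont=12.9015 → 12.9015 [wait]  node(5,4) S=183.9189 payoff=0.0000 vs cont=0.0000 → 0.0000 [wait]  node(5,5) S=306.6697 payoff=0.0000 vs cont=0.0000 → 0.0000 [wait]  ⇒ S*(5)=66.1511
t_4: node(4,0) S=30.7235 payoff=80.3165 vs cont=77.6501 → 80.3165 [stop]  node(4,1) S=51.2289 payoff=59.8111 vs cont=57.1447 → 59.8111 [stop]  node(4,2) S=85.4200 payoff=25.6200 vs cont=28.6996 → 28.6996 [wait]  node(4,3) S=142.4309 payoff=0.0000 vs cont=6.4968 → 6.4968 [wait]  node(4,4) S=237.4918 payoff=0.0000 vs cont=0.0000 → 0.0000 [wait]  ⇒ S*(4)=51.2289
t_3: node(3,0) S=39.6728 payoff=71.3672 vs cont=68.7008 → 71.3672 [stop]  node(3,1) S=66.1511 payoff=44.8889 vs cont=43.6773 → 44.8889 [stop]  node(3,2) S=110.3016 payoff=0.7384 vs cont=17.5215 → 17.5215 [wait]  node(3,3) S=183.9189 payoff=0.0000 vs cont=3.2716 → 3.2716 [wait]  ⇒ S*(3)=66.1511
t_2: node(2,0) S=51.2289 payoff=59.8111 vs cont=57.1447 → 59.8111 [stop]  node(2,1) S=85.4200 payoff=25.6200 vs cont=30.8822 → 30.8822 [wait]  node(2,2) S=142.4309 payoff=0.0000 vs cont=10.3689 → 10.3689 [wait]  ⇒ S*(2)=51.2289
t_1: node(1,0) S=66.1511 payoff=44.8889 vs cont=44.7084 → 44.8889 [stop]  node(1,1) S=110.3016 payoff=0.7384 vs cont=20.4498 → 20.4498 [wait]  ⇒ S*(1)=66.1511
t_0: node(0,0) S=85.4200 payoff=25.6200 vs cont=32.2655 → 32.2655 [wait]  ⇒ S*(0)=-

price = 32.2655
boundary = - 66.1511 51.2289 66.1511 51.2289 66.1511
tree:
32.2655
44.8889 20.4498
59.8111 30.8822 10.3689
71.3672 44.8889 17.5215 3.2716
80.3165 59.8111 28.6996 6.4968 0.0000
87.2471 71.3672 44.8889 12.9015 0.0000 0.0000
92.6142 80.3165 59.8111 25.6200 0.0000 0.0000 0.0000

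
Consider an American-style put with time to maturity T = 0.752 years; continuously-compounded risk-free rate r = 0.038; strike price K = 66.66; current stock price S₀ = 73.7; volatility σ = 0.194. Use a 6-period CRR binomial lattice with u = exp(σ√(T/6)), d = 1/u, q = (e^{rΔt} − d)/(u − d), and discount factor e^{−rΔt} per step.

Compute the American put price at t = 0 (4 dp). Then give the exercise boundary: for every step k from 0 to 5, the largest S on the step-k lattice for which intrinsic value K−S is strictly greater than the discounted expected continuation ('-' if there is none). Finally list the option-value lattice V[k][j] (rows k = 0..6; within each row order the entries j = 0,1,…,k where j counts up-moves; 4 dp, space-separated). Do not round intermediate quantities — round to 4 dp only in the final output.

params: Δt=0.12533 u=1.07109 d=0.93362 q=0.51756 e^(-rΔt)=0.99525
t_6 payoffs: 17.8508 10.6640 2.4190 0.0000 0.0000 0.0000 0.0000
t_5: node(5,0) S=52.2792 payoff=14.3808 vs cont=14.0641 → 14.3808 [stop]  node(5,1) S=59.9770 payoff=6.6830 vs cont=6.3663 → 6.6830 [stop]  node(5,2) S=68.8081 payoff=0.0000 vs cont=1.1615 → 1.1615 [wait]  node(5,3) S=78.9396 payoff=0.0000 vs cont=0.0000 → 0.0000 [wait]  node(5,4) S=90.5629 payoff=0.0000 vs cont=0.0000 → 0.0000 [wait]  node(5,5) S=103.8977 payoff=0.0000 vs cont=0.0000 → 0.0000 [wait]  ⇒ S*(5)=59.9770
t_4: node(4,0) S=55.9960 payoff=10.6640 vs cont=10.3473 → 10.6640 [stop]  node(4,1) S=64.2410 payoff=2.4190 vs cont=3.8071 → 3.8071 [wait]  node(4,2) S=73.7000 payoff=0.0000 vs cont=0.5577 → 0.5577 [wait]  node(4,3) S=84.5518 payoff=0.0000 vs cont=0.0000 → 0.0000 [wait]  node(4,4) S=97.0014 payoff=0.0000 vs cont=0.0000 → 0.0000 [wait]  ⇒ S*(4)=55.9960
t_3: node(3,0) S=59.9770 payoff=6.6830 vs cont=7.0813 → 7.0813 [wait]  node(3,1) S=68.8081 payoff=0.0000 vs cont=2.1152 → 2.1152 [wait]  node(3,2) S=78.9396 payoff=0.0000 vs cont=0.2678 → 0.2678 [wait]  node(3,3) S=90.5629 payoff=0.0000 vs cont=0.0000 → 0.0000 [wait]  ⇒ S*(3)=-
t_2: node(2,0) S=64.2410 payoff=2.4190 vs cont=4.4896 → 4.4896 [wait]  node(2,1) S=73.7000 payoff=0.0000 vs cont=1.1535 → 1.1535 [wait]  node(2,2) S=84.5518 payoff=0.0000 vs cont=0.1286 → 0.1286 [wait]  ⇒ S*(2)=-
t_1: node(1,0) S=68.8081 payoff=0.0000 vs cont=2.7498 → 2.7498 [wait]  node(1,1) S=78.9396 payoff=0.0000 vs cont=0.6201 → 0.6201 [wait]  ⇒ S*(1)=-
t_0: node(0,0) S=73.7000 payoff=0.0000 vs cont=1.6397 → 1.6397 [wait]  ⇒ S*(0)=-

price = 1.6397
boundary = - - - - 55.9960 59.9770
tree:
1.6397
2.7498 0.6201
4.4896 1.1535 0.1286
7.0813 2.1152 0.2678 0.0000
10.6640 3.8071 0.5577 0.0000 0.0000
14.3808 6.6830 1.1615 0.0000 0.0000 0.0000
17.8508 10.6640 2.4190 0.0000 0.0000 0.0000 0.0000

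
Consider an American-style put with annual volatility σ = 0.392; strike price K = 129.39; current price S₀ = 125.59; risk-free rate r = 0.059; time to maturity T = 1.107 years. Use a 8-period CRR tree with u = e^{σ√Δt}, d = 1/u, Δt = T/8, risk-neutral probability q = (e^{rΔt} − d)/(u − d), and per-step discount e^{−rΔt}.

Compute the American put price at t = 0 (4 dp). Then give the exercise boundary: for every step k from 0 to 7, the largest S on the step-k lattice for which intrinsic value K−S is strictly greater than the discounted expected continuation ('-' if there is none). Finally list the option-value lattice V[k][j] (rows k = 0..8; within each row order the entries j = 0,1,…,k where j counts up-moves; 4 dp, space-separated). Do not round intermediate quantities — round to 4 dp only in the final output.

Δt=0.13837  u=1.15699  d=0.86431  q=0.49162  discount=0.99187
step 8 (expiry): payoffs max(K−S,0) = 90.2765 77.0319 59.3024 35.5694 3.8000 0.0000 0.0000 0.0000 0.0000
step 7: (k=7,j=0): S=45.2539, (K−S)⁺=84.1361, hold=83.0841 ⇒ V=84.1361 exercise | (k=7,j=1): S=60.5777, (K−S)⁺=68.8123, hold=67.7603 ⇒ V=68.8123 exercise | (k=7,j=2): S=81.0904, (K−S)⁺=48.2996, hold=47.2475 ⇒ V=48.2996 exercise | (k=7,j=3): S=108.5492, (K−S)⁺=20.8408, hold=19.7888 ⇒ V=20.8408 exercise | (k=7,j=4): S=145.3060, (K−S)⁺=0.0000, hold=1.9161 ⇒ V=1.9161 continue | (k=7,j=5): S=194.5094, (K−S)⁺=0.0000, hold=0.0000 ⇒ V=0.0000 continue | (k=7,j=6): S=260.3740, (K−S)⁺=0.0000, hold=0.0000 ⇒ V=0.0000 continue | (k=7,j=7): S=348.5415, (K−S)⁺=0.0000, hold=0.0000 ⇒ V=0.0000 continue  boundary S*=108.5492
step 6: (k=6,j=0): S=52.3581, (K−S)⁺=77.0319, hold=75.9798 ⇒ V=77.0319 exercise | (k=6,j=1): S=70.0876, (K−S)⁺=59.3024, hold=58.2504 ⇒ V=59.3024 exercise | (k=6,j=2): S=93.8206, (K−S)⁺=35.5694, hold=34.5174 ⇒ V=35.5694 exercise | (k=6,j=3): S=125.5900, (K−S)⁺=3.8000, hold=11.4433 ⇒ V=11.4433 continue | (k=6,j=4): S=168.1172, (K−S)⁺=0.0000, hold=0.9662 ⇒ V=0.9662 continue | (k=6,j=5): S=225.0448, (K−S)⁺=0.0000, hold=0.0000 ⇒ V=0.0000 continue | (k=6,j=6): S=301.2493, (K−S)⁺=0.0000, hold=0.0000 ⇒ V=0.0000 continue  boundary S*=93.8206
step 5: (k=5,j=0): S=60.5777, (K−S)⁺=68.8123, hold=67.7603 ⇒ V=68.8123 exercise | (k=5,j=1): S=81.0904, (K−S)⁺=48.2996, hold=47.2475 ⇒ V=48.2996 exercise | (k=5,j=2): S=108.5492, (K−S)⁺=20.8408, hold=23.5158 ⇒ V=23.5158 continue | (k=5,j=3): S=145.3060, (K−S)⁺=0.0000, hold=6.2414 ⇒ V=6.2414 continue | (k=5,j=4): S=194.5094, (K−S)⁺=0.0000, hold=0.4872 ⇒ V=0.4872 continue | (k=5,j=5): S=260.3740, (K−S)⁺=0.0000, hold=0.0000 ⇒ V=0.0000 continue  boundary S*=81.0904
step 4: (k=4,j=0): S=70.0876, (K−S)⁺=59.3024, hold=58.2504 ⇒ V=59.3024 exercise | (k=4,j=1): S=93.8206, (K−S)⁺=35.5694, hold=35.8218 ⇒ V=35.8218 continue | (k=4,j=2): S=125.5900, (K−S)⁺=3.8000, hold=14.9012 ⇒ V=14.9012 continue | (k=4,j=3): S=168.1172, (K−S)⁺=0.0000, hold=3.3848 ⇒ V=3.3848 continue | (k=4,j=4): S=225.0448, (K−S)⁺=0.0000, hold=0.2457 ⇒ V=0.2457 continue  boundary S*=70.0876
step 3: (k=3,j=0): S=81.0904, (K−S)⁺=48.2996, hold=47.3706 ⇒ V=48.2996 exercise | (k=3,j=1): S=108.5492, (K−S)⁺=20.8408, hold=25.3292 ⇒ V=25.3292 continue | (k=3,j=2): S=145.3060, (K−S)⁺=0.0000, hold=9.1644 ⇒ V=9.1644 continue | (k=3,j=3): S=194.5094, (K−S)⁺=0.0000, hold=1.8266 ⇒ V=1.8266 continue  boundary S*=81.0904
step 2: (k=2,j=0): S=93.8206, (K−S)⁺=35.5694, hold=36.7060 ⇒ V=36.7060 continue | (k=2,j=1): S=125.5900, (K−S)⁺=3.8000, hold=17.2409 ⇒ V=17.2409 continue | (k=2,j=2): S=168.1172, (K−S)⁺=0.0000, hold=5.5118 ⇒ V=5.5118 continue  boundary S*=-
step 1: (k=1,j=0): S=108.5492, (K−S)⁺=20.8408, hold=26.9160 ⇒ V=26.9160 continue | (k=1,j=1): S=145.3060, (K−S)⁺=0.0000, hold=11.3814 ⇒ V=11.3814 continue  boundary S*=-
step 0: (k=0,j=0): S=125.5900, (K−S)⁺=3.8000, hold=19.1221 ⇒ V=19.1221 continue  boundary S*=-

price = 19.1221
boundary = - - - 81.0904 70.0876 81.0904 93.8206 108.5492
tree:
19.1221
26.9160 11.3814
36.7060 17.2409 5.5118
48.2996 25.3292 9.1644 1.8266
59.3024 35.8218 14.9012 3.3848 0.2457
68.8123 48.2996 23.5158 6.2414 0.4872 0.0000
77.0319 59.3024 35.5694 11.4433 0.9662 0.0000 0.0000
84.1361 68.8123 48.2996 20.8408 1.9161 0.0000 0.0000 0.0000
90.2765 77.0319 59.3024 35.5694 3.8000 0.0000 0.0000 0.0000 0.0000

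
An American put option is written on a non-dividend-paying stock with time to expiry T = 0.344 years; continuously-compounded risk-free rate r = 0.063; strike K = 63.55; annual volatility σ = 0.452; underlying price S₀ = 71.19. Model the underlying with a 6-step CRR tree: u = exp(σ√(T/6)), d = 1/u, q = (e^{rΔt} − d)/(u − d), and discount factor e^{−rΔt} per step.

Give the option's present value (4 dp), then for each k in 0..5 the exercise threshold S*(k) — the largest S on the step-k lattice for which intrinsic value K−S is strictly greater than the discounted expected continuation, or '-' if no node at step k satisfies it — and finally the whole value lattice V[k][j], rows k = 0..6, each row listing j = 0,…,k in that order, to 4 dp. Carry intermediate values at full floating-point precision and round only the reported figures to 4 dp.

Δt=0.05733, u=1.11430, d=0.89742, q=0.48965, disc=e^(-rΔt)=0.99639
k=6 terminal: V=max(K-S,0) → 26.3622 17.3750 6.2159 0.0000 0.0000 0.0000 0.0000
k=5: j=0 S=41.4385 intr=22.1115 cont=21.8824 V=22.1115[EX]; j=1 S=51.4529 intr=12.0971 cont=11.8680 V=12.0971[EX]; j=2 S=63.8875 intr=0.0000 cont=3.1608 V=3.1608[hold]; j=3 S=79.3272 intr=0.0000 cont=0.0000 V=0.0000[hold]; j=4 S=98.4982 intr=0.0000 cont=0.0000 V=0.0000[hold]; j=5 S=122.3022 intr=0.0000 cont=0.0000 V=0.0000[hold]  S*(5)=51.4529
k=4: j=0 S=46.1750 intr=17.3750 cont=17.1459 V=17.3750[EX]; j=1 S=57.3341 intr=6.2159 cont=7.6936 V=7.6936[hold]; j=2 S=71.1900 intr=0.0000 cont=1.6073 V=1.6073[hold]; j=3 S=88.3945 intr=0.0000 cont=0.0000 V=0.0000[hold]; j=4 S=109.7568 intr=0.0000 cont=0.0000 V=0.0000[hold]  S*(4)=46.1750
k=3: j=0 S=51.4529 intr=12.0971 cont=12.5889 V=12.5889[hold]; j=1 S=63.8875 intr=0.0000 cont=4.6964 V=4.6964[hold]; j=2 S=79.3272 intr=0.0000 cont=0.8173 V=0.8173[hold]; j=3 S=98.4982 intr=0.0000 cont=0.0000 V=0.0000[hold]  S*(3)=-
k=2: j=0 S=57.3341 intr=6.2159 cont=8.6929 V=8.6929[hold]; j=1 S=71.1900 intr=0.0000 cont=2.7869 V=2.7869[hold]; j=2 S=88.3945 intr=0.0000 cont=0.4156 V=0.4156[hold]  S*(2)=-
k=1: j=0 S=63.8875 intr=0.0000 cont=5.7801 V=5.7801[hold]; j=1 S=79.3272 intr=0.0000 cont=1.6199 V=1.6199[hold]  S*(1)=-
k=0: j=0 S=71.1900 intr=0.0000 cont=3.7296 V=3.7296[hold]  S*(0)=-

price = 3.7296
boundary = - - - - 46.1750 51.4529
tree:
3.7296
5.7801 1.6199
8.6929 2.7869 0.4156
12.5889 4.6964 0.8173 0.0000
17.3750 7.6936 1.6073 0.0000 0.0000
22.1115 12.0971 3.1608 0.0000 0.0000 0.0000
26.3622 17.3750 6.2159 0.0000 0.0000 0.0000 0.0000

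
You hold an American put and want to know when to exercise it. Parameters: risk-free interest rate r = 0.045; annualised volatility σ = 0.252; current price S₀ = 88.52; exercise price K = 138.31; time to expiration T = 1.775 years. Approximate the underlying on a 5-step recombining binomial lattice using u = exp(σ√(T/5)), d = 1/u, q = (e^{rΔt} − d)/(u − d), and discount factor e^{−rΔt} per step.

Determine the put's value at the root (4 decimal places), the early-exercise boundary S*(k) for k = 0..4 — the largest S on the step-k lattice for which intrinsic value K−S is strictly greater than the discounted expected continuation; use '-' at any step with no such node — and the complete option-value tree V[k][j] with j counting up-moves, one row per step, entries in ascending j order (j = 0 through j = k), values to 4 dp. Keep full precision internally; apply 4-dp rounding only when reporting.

price = 49.7900
boundary = 88.5200 102.8606 88.5200 102.8606 119.5245
tree:
49.7900
62.1313 35.4494
72.7520 49.7900 21.4311
81.8919 62.1313 35.4494 8.9489
89.7576 72.7520 49.7900 18.7855 0.0000
96.5267 81.8919 62.1313 35.4494 0.0000 0.0000

params: Δt=0.35500 u=1.16200 d=0.86058 q=0.51596 e^(-rΔt)=0.98415
t_5 payoffs: 96.5267 81.8919 62.1313 35.4494 0.0000 0.0000
t_4: node(4,0) S=48.5524 payoff=89.7576 vs cont=87.5657 → 89.7576 [stop]  node(4,1) S=65.5580 payoff=72.7520 vs cont=70.5600 → 72.7520 [stop]  node(4,2) S=88.5200 payoff=49.7900 vs cont=47.5981 → 49.7900 [stop]  node(4,3) S=119.5245 payoff=18.7855 vs cont=16.8870 → 18.7855 [stop]  node(4,4) S=161.3884 payoff=0.0000 vs cont=0.0000 → 0.0000 [wait]  ⇒ S*(4)=119.5245
t_3: node(3,0) S=56.4181 payoff=81.8919 vs cont=79.7000 → 81.8919 [stop]  node(3,1) S=76.1787 payoff=62.1313 vs cont=59.9393 → 62.1313 [stop]  node(3,2) S=102.8606 payoff=35.4494 vs cont=33.2574 → 35.4494 [stop]  node(3,3) S=138.8880 payoff=0.0000 vs cont=8.9489 → 8.9489 [wait]  ⇒ S*(3)=102.8606
t_2: node(2,0) S=65.5580 payoff=72.7520 vs cont=70.5600 → 72.7520 [stop]  node(2,1) S=88.5200 payoff=49.7900 vs cont=47.5981 → 49.7900 [stop]  node(2,2) S=119.5245 payoff=18.7855 vs cont=21.4311 → 21.4311 [wait]  ⇒ S*(2)=88.5200
t_1: node(1,0) S=76.1787 payoff=62.1313 vs cont=59.9393 → 62.1313 [stop]  node(1,1) S=102.8606 payoff=35.4494 vs cont=34.6008 → 35.4494 [stop]  ⇒ S*(1)=102.8606
t_0: node(0,0) S=88.5200 payoff=49.7900 vs cont=47.5981 → 49.7900 [stop]  ⇒ S*(0)=88.5200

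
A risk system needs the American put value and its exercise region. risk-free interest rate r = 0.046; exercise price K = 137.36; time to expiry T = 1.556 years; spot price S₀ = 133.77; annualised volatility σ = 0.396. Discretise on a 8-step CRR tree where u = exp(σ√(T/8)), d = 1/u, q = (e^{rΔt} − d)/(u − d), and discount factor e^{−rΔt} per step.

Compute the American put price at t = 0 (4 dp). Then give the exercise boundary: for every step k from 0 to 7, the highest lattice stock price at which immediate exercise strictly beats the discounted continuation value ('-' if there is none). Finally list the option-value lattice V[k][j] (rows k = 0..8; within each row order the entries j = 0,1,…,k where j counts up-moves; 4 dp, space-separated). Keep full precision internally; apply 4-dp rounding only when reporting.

Δt=0.19450  u=1.19082  d=0.83976  q=0.48205  discount=0.99109
step 8 (expiry): payoffs max(K−S,0) = 104.2788 90.4489 70.8373 43.0268 3.5900 0.0000 0.0000 0.0000 0.0000
step 7: (k=7,j=0): S=39.3939, (K−S)⁺=97.9661, hold=96.7427 ⇒ V=97.9661 exercise | (k=7,j=1): S=55.8628, (K−S)⁺=81.4972, hold=80.2737 ⇒ V=81.4972 exercise | (k=7,j=2): S=79.2168, (K−S)⁺=58.1432, hold=56.9197 ⇒ V=58.1432 exercise | (k=7,j=3): S=112.3341, (K−S)⁺=25.0259, hold=23.8024 ⇒ V=25.0259 exercise | (k=7,j=4): S=159.2964, (K−S)⁺=0.0000, hold=1.8429 ⇒ V=1.8429 continue | (k=7,j=5): S=225.8917, (K−S)⁺=0.0000, hold=0.0000 ⇒ V=0.0000 continue | (k=7,j=6): S=320.3277, (K−S)⁺=0.0000, hold=0.0000 ⇒ V=0.0000 continue | (k=7,j=7): S=454.2436, (K−S)⁺=0.0000, hold=0.0000 ⇒ V=0.0000 continue  boundary S*=112.3341
step 6: (k=6,j=0): S=46.9111, (K−S)⁺=90.4489, hold=89.2254 ⇒ V=90.4489 exercise | (k=6,j=1): S=66.5227, (K−S)⁺=70.8373, hold=69.6138 ⇒ V=70.8373 exercise | (k=6,j=2): S=94.3332, (K−S)⁺=43.0268, hold=41.8034 ⇒ V=43.0268 exercise | (k=6,j=3): S=133.7700, (K−S)⁺=3.5900, hold=13.7272 ⇒ V=13.7272 continue | (k=6,j=4): S=189.6938, (K−S)⁺=0.0000, hold=0.9460 ⇒ V=0.9460 continue | (k=6,j=5): S=268.9969, (K−S)⁺=0.0000, hold=0.0000 ⇒ V=0.0000 continue | (k=6,j=6): S=381.4536, (K−S)⁺=0.0000, hold=0.0000 ⇒ V=0.0000 continue  boundary S*=94.3332
step 5: (k=5,j=0): S=55.8628, (K−S)⁺=81.4972, hold=80.2737 ⇒ V=81.4972 exercise | (k=5,j=1): S=79.2168, (K−S)⁺=58.1432, hold=56.9197 ⇒ V=58.1432 exercise | (k=5,j=2): S=112.3341, (K−S)⁺=25.0259, hold=28.6455 ⇒ V=28.6455 continue | (k=5,j=3): S=159.2964, (K−S)⁺=0.0000, hold=7.4986 ⇒ V=7.4986 continue | (k=5,j=4): S=225.8917, (K−S)⁺=0.0000, hold=0.4856 ⇒ V=0.4856 continue | (k=5,j=5): S=320.3277, (K−S)⁺=0.0000, hold=0.0000 ⇒ V=0.0000 continue  boundary S*=79.2168
step 4: (k=4,j=0): S=66.5227, (K−S)⁺=70.8373, hold=69.6138 ⇒ V=70.8373 exercise | (k=4,j=1): S=94.3332, (K−S)⁺=43.0268, hold=43.5326 ⇒ V=43.5326 continue | (k=4,j=2): S=133.7700, (K−S)⁺=3.5900, hold=18.2873 ⇒ V=18.2873 continue | (k=4,j=3): S=189.6938, (K−S)⁺=0.0000, hold=4.0813 ⇒ V=4.0813 continue | (k=4,j=4): S=268.9969, (K−S)⁺=0.0000, hold=0.2493 ⇒ V=0.2493 continue  boundary S*=66.5227
step 3: (k=3,j=0): S=79.2168, (K−S)⁺=58.1432, hold=57.1614 ⇒ V=58.1432 exercise | (k=3,j=1): S=112.3341, (K−S)⁺=25.0259, hold=31.0838 ⇒ V=31.0838 continue | (k=3,j=2): S=159.2964, (K−S)⁺=0.0000, hold=11.3375 ⇒ V=11.3375 continue | (k=3,j=3): S=225.8917, (K−S)⁺=0.0000, hold=2.2142 ⇒ V=2.2142 continue  boundary S*=79.2168
step 2: (k=2,j=0): S=94.3332, (K−S)⁺=43.0268, hold=44.6976 ⇒ V=44.6976 continue | (k=2,j=1): S=133.7700, (K−S)⁺=3.5900, hold=21.3730 ⇒ V=21.3730 continue | (k=2,j=2): S=189.6938, (K−S)⁺=0.0000, hold=6.8778 ⇒ V=6.8778 continue  boundary S*=-
step 1: (k=1,j=0): S=112.3341, (K−S)⁺=25.0259, hold=33.1560 ⇒ V=33.1560 continue | (k=1,j=1): S=159.2964, (K−S)⁺=0.0000, hold=14.2575 ⇒ V=14.2575 continue  boundary S*=-
step 0: (k=0,j=0): S=133.7700, (K−S)⁺=3.5900, hold=23.8318 ⇒ V=23.8318 continue  boundary S*=-

price = 23.8318
boundary = - - - 79.2168 66.5227 79.2168 94.3332 112.3341
tree:
23.8318
33.1560 14.2575
44.6976 21.3730 6.8778
58.1432 31.0838 11.3375 2.2142
70.8373 43.5326 18.2873 4.0813 0.2493
81.4972 58.1432 28.6455 7.4986 0.4856 0.0000
90.4489 70.8373 43.0268 13.7272 0.9460 0.0000 0.0000
97.9661 81.4972 58.1432 25.0259 1.8429 0.0000 0.0000 0.0000
104.2788 90.4489 70.8373 43.0268 3.5900 0.0000 0.0000 0.0000 0.0000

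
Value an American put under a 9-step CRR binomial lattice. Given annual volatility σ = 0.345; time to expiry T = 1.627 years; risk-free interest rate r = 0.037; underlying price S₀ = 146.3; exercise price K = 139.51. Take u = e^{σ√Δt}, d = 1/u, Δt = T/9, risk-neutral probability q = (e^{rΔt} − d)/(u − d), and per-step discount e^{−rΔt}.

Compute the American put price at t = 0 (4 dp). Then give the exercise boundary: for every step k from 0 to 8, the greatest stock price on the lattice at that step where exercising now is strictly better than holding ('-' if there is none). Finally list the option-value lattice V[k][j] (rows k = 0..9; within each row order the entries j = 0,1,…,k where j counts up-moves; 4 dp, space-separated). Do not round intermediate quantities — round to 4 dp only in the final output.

price = 18.7135
boundary = - - - - 81.3622 94.2168 81.3622 94.2168 109.1022
tree:
18.7135
25.9827 11.2896
35.0878 16.7189 5.7075
45.9384 24.1050 9.1440 2.1546
58.1478 33.6695 14.3297 3.7899 0.4561
69.2485 45.2932 21.8502 6.5798 0.8937 0.0000
78.8347 58.1478 32.1801 11.2349 1.7511 0.0000 0.0000
87.1129 69.2485 45.2932 18.7661 3.4309 0.0000 0.0000 0.0000
94.2618 78.8347 58.1478 30.4078 6.7221 0.0000 0.0000 0.0000 0.0000
100.4353 87.1129 69.2485 45.2932 13.1706 0.0000 0.0000 0.0000 0.0000 0.0000

Δt=0.18078, u=1.15799, d=0.86356, q=0.48619, disc=e^(-rΔt)=0.99333
k=9 terminal: V=max(K-S,0) → 100.4353 87.1129 69.2485 45.2932 13.1706 0.0000 0.0000 0.0000 0.0000 0.0000
k=8: j=0 S=45.2482 intr=94.2618 cont=93.3317 V=94.2618[EX]; j=1 S=60.6753 intr=78.8347 cont=77.9046 V=78.8347[EX]; j=2 S=81.3622 intr=58.1478 cont=57.2177 V=58.1478[EX]; j=3 S=109.1022 intr=30.4078 cont=29.4777 V=30.4078[EX]; j=4 S=146.3000 intr=0.0000 cont=6.7221 V=6.7221[hold]; j=5 S=196.1801 intr=0.0000 cont=0.0000 V=0.0000[hold]; j=6 S=263.0666 intr=0.0000 cont=0.0000 V=0.0000[hold]; j=7 S=352.7577 intr=0.0000 cont=0.0000 V=0.0000[hold]; j=8 S=473.0283 intr=0.0000 cont=0.0000 V=0.0000[hold]  S*(8)=109.1022
k=7: j=0 S=52.3971 intr=87.1129 cont=86.1829 V=87.1129[EX]; j=1 S=70.2615 intr=69.2485 cont=68.3184 V=69.2485[EX]; j=2 S=94.2168 intr=45.2932 cont=44.3632 V=45.2932[EX]; j=3 S=126.3394 intr=13.1706 cont=18.7661 V=18.7661[hold]; j=4 S=169.4141 intr=0.0000 cont=3.4309 V=3.4309[hold]; j=5 S=227.1749 intr=0.0000 cont=0.0000 V=0.0000[hold]; j=6 S=304.6289 intr=0.0000 cont=0.0000 V=0.0000[hold]; j=7 S=408.4903 intr=0.0000 cont=0.0000 V=0.0000[hold]  S*(7)=94.2168
k=6: j=0 S=60.6753 intr=78.8347 cont=77.9046 V=78.8347[EX]; j=1 S=81.3622 intr=58.1478 cont=57.2177 V=58.1478[EX]; j=2 S=109.1022 intr=30.4078 cont=32.1801 V=32.1801[hold]; j=3 S=146.3000 intr=0.0000 cont=11.2349 V=11.2349[hold]; j=4 S=196.1801 intr=0.0000 cont=1.7511 V=1.7511[hold]; j=5 S=263.0666 intr=0.0000 cont=0.0000 V=0.0000[hold]; j=6 S=352.7577 intr=0.0000 cont=0.0000 V=0.0000[hold]  S*(6)=81.3622
k=5: j=0 S=70.2615 intr=69.2485 cont=68.3184 V=69.2485[EX]; j=1 S=94.2168 intr=45.2932 cont=45.2191 V=45.2932[EX]; j=2 S=126.3394 intr=13.1706 cont=21.8502 V=21.8502[hold]; j=3 S=169.4141 intr=0.0000 cont=6.5798 V=6.5798[hold]; j=4 S=227.1749 intr=0.0000 cont=0.8937 V=0.8937[hold]; j=5 S=304.6289 intr=0.0000 cont=0.0000 V=0.0000[hold]  S*(5)=94.2168
k=4: j=0 S=81.3622 intr=58.1478 cont=57.2177 V=58.1478[EX]; j=1 S=109.1022 intr=30.4078 cont=33.6695 V=33.6695[hold]; j=2 S=146.3000 intr=0.0000 cont=14.3297 V=14.3297[hold]; j=3 S=196.1801 intr=0.0000 cont=3.7899 V=3.7899[hold]; j=4 S=263.0666 intr=0.0000 cont=0.4561 V=0.4561[hold]  S*(4)=81.3622
k=3: j=0 S=94.2168 intr=45.2932 cont=45.9384 V=45.9384[hold]; j=1 S=126.3394 intr=13.1706 cont=24.1050 V=24.1050[hold]; j=2 S=169.4141 intr=0.0000 cont=9.1440 V=9.1440[hold]; j=3 S=227.1749 intr=0.0000 cont=2.1546 V=2.1546[hold]  S*(3)=-
k=2: j=0 S=109.1022 intr=30.4078 cont=35.0878 V=35.0878[hold]; j=1 S=146.3000 intr=0.0000 cont=16.7189 V=16.7189[hold]; j=2 S=196.1801 intr=0.0000 cont=5.7075 V=5.7075[hold]  S*(2)=-
k=1: j=0 S=126.3394 intr=13.1706 cont=25.9827 V=25.9827[hold]; j=1 S=169.4141 intr=0.0000 cont=11.2896 V=11.2896[hold]  S*(1)=-
k=0: j=0 S=146.3000 intr=0.0000 cont=18.7135 V=18.7135[hold]  S*(0)=-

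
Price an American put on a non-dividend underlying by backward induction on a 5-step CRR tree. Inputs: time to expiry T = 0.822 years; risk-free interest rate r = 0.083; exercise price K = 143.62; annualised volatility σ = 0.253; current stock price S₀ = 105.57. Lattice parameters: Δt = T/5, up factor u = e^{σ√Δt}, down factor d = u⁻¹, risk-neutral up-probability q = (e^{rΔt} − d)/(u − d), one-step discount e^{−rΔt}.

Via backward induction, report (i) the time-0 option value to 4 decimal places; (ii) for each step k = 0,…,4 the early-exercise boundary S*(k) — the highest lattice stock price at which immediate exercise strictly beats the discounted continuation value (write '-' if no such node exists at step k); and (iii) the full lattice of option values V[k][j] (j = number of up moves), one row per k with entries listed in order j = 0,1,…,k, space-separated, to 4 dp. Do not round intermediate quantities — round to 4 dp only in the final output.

price = 38.0500
boundary = 105.5700 116.9745 105.5700 116.9745 129.6111
tree:
38.0500
48.3426 26.6455
57.6318 38.0500 15.4443
66.0153 48.3426 26.6455 6.3416
73.5814 57.6318 38.0500 14.0089 0.0033
80.4099 66.0153 48.3426 26.6455 0.0073 0.0000

Δt=0.16440, u=1.10803, d=0.90250, q=0.54122, disc=e^(-rΔt)=0.98645
k=5 terminal: V=max(K-S,0) → 80.4099 66.0153 48.3426 26.6455 0.0073 0.0000
k=4: j=0 S=70.0386 intr=73.5814 cont=71.6350 V=73.5814[EX]; j=1 S=85.9882 intr=57.6318 cont=55.6854 V=57.6318[EX]; j=2 S=105.5700 intr=38.0500 cont=36.1036 V=38.0500[EX]; j=3 S=129.6111 intr=14.0089 cont=12.0625 V=14.0089[EX]; j=4 S=159.1270 intr=0.0000 cont=0.0033 V=0.0033[hold]  S*(4)=129.6111
k=3: j=0 S=77.6047 intr=66.0153 cont=64.0689 V=66.0153[EX]; j=1 S=95.2774 intr=48.3426 cont=46.3962 V=48.3426[EX]; j=2 S=116.9745 intr=26.6455 cont=24.6990 V=26.6455[EX]; j=3 S=143.6127 intr=0.0073 cont=6.3416 V=6.3416[hold]  S*(3)=116.9745
k=2: j=0 S=85.9882 intr=57.6318 cont=55.6854 V=57.6318[EX]; j=1 S=105.5700 intr=38.0500 cont=36.1036 V=38.0500[EX]; j=2 S=129.6111 intr=14.0089 cont=15.4443 V=15.4443[hold]  S*(2)=105.5700
k=1: j=0 S=95.2774 intr=48.3426 cont=46.3962 V=48.3426[EX]; j=1 S=116.9745 intr=26.6455 cont=25.4654 V=26.6455[EX]  S*(1)=116.9745
k=0: j=0 S=105.5700 intr=38.0500 cont=36.1036 V=38.0500[EX]  S*(0)=105.5700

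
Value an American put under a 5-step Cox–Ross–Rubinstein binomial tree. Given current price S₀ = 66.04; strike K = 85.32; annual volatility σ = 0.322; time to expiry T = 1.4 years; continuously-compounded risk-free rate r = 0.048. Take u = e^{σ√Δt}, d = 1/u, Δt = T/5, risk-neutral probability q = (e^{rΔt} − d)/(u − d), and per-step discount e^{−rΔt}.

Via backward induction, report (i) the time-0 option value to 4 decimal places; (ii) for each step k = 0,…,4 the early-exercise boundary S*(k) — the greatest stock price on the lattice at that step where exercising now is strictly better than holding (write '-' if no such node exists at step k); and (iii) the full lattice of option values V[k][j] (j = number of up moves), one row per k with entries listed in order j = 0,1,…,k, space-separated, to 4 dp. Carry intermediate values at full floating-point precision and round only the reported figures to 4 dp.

Δt=0.28000  u=1.18576  d=0.84334  q=0.49702  discount=0.98665
step 5 (expiry): payoffs max(K−S,0) = 57.1480 45.7092 29.6259 7.0122 0.0000 0.0000
step 4: (k=4,j=0): S=33.4053, (K−S)⁺=51.9147, hold=50.7757 ⇒ V=51.9147 exercise | (k=4,j=1): S=46.9690, (K−S)⁺=38.3510, hold=37.2120 ⇒ V=38.3510 exercise | (k=4,j=2): S=66.0400, (K−S)⁺=19.2800, hold=18.1410 ⇒ V=19.2800 exercise | (k=4,j=3): S=92.8545, (K−S)⁺=0.0000, hold=3.4799 ⇒ V=3.4799 continue | (k=4,j=4): S=130.5565, (K−S)⁺=0.0000, hold=0.0000 ⇒ V=0.0000 continue  boundary S*=66.0400
step 3: (k=3,j=0): S=39.6108, (K−S)⁺=45.7092, hold=44.5702 ⇒ V=45.7092 exercise | (k=3,j=1): S=55.6941, (K−S)⁺=29.6259, hold=28.4869 ⇒ V=29.6259 exercise | (k=3,j=2): S=78.3078, (K−S)⁺=7.0122, hold=11.2745 ⇒ V=11.2745 continue | (k=3,j=3): S=110.1034, (K−S)⁺=0.0000, hold=1.7270 ⇒ V=1.7270 continue  boundary S*=55.6941
step 2: (k=2,j=0): S=46.9690, (K−S)⁺=38.3510, hold=37.2120 ⇒ V=38.3510 exercise | (k=2,j=1): S=66.0400, (K−S)⁺=19.2800, hold=20.2311 ⇒ V=20.2311 continue | (k=2,j=2): S=92.8545, (K−S)⁺=0.0000, hold=6.4420 ⇒ V=6.4420 continue  boundary S*=46.9690
step 1: (k=1,j=0): S=55.6941, (K−S)⁺=29.6259, hold=28.9533 ⇒ V=29.6259 exercise | (k=1,j=1): S=78.3078, (K−S)⁺=7.0122, hold=13.1990 ⇒ V=13.1990 continue  boundary S*=55.6941
step 0: (k=0,j=0): S=66.0400, (K−S)⁺=19.2800, hold=21.1749 ⇒ V=21.1749 continue  boundary S*=-

price = 21.1749
boundary = - 55.6941 46.9690 55.6941 66.0400
tree:
21.1749
29.6259 13.1990
38.3510 20.2311 6.4420
45.7092 29.6259 11.2745 1.7270
51.9147 38.3510 19.2800 3.4799 0.0000
57.1480 45.7092 29.6259 7.0122 0.0000 0.0000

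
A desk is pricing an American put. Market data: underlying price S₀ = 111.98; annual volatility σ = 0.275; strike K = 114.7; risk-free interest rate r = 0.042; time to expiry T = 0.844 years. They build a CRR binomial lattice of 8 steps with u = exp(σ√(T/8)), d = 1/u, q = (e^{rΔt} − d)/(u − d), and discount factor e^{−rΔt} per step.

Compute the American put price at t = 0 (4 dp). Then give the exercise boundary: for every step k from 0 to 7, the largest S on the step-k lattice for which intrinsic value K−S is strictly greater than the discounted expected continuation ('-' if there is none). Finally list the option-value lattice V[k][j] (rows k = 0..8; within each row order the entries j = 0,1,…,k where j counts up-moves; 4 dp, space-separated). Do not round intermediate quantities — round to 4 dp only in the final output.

Δt=0.10550, u=1.09343, d=0.91455, q=0.50251, disc=e^(-rΔt)=0.99558
k=8 terminal: V=max(K-S,0) → 59.8971 49.1779 36.3621 21.0395 2.7200 0.0000 0.0000 0.0000 0.0000
k=7: j=0 S=59.9233 intr=54.7767 cont=54.2696 V=54.7767[EX]; j=1 S=71.6440 intr=43.0560 cont=42.5489 V=43.0560[EX]; j=2 S=85.6573 intr=29.0427 cont=28.5356 V=29.0427[EX]; j=3 S=102.4114 intr=12.2886 cont=11.7815 V=12.2886[EX]; j=4 S=122.4426 intr=0.0000 cont=1.3472 V=1.3472[hold]; j=5 S=146.3918 intr=0.0000 cont=0.0000 V=0.0000[hold]; j=6 S=175.0253 intr=0.0000 cont=0.0000 V=0.0000[hold]; j=7 S=209.2595 intr=0.0000 cont=0.0000 V=0.0000[hold]  S*(7)=102.4114
k=6: j=0 S=65.5221 intr=49.1779 cont=48.6708 V=49.1779[EX]; j=1 S=78.3379 intr=36.3621 cont=35.8550 V=36.3621[EX]; j=2 S=93.6605 intr=21.0395 cont=20.5324 V=21.0395[EX]; j=3 S=111.9800 intr=2.7200 cont=6.7604 V=6.7604[hold]; j=4 S=133.8828 intr=0.0000 cont=0.6673 V=0.6673[hold]; j=5 S=160.0696 intr=0.0000 cont=0.0000 V=0.0000[hold]; j=6 S=191.3785 intr=0.0000 cont=0.0000 V=0.0000[hold]  S*(6)=93.6605
k=5: j=0 S=71.6440 intr=43.0560 cont=42.5489 V=43.0560[EX]; j=1 S=85.6573 intr=29.0427 cont=28.5356 V=29.0427[EX]; j=2 S=102.4114 intr=12.2886 cont=13.8028 V=13.8028[hold]; j=3 S=122.4426 intr=0.0000 cont=3.6822 V=3.6822[hold]; j=4 S=146.3918 intr=0.0000 cont=0.3305 V=0.3305[hold]; j=5 S=175.0253 intr=0.0000 cont=0.0000 V=0.0000[hold]  S*(5)=85.6573
k=4: j=0 S=78.3379 intr=36.3621 cont=35.8550 V=36.3621[EX]; j=1 S=93.6605 intr=21.0395 cont=21.2900 V=21.2900[hold]; j=2 S=111.9800 intr=2.7200 cont=8.6786 V=8.6786[hold]; j=3 S=133.8828 intr=0.0000 cont=1.9891 V=1.9891[hold]; j=4 S=160.0696 intr=0.0000 cont=0.1637 V=0.1637[hold]  S*(4)=78.3379
k=3: j=0 S=85.6573 intr=29.0427 cont=28.6609 V=29.0427[EX]; j=1 S=102.4114 intr=12.2886 cont=14.8865 V=14.8865[hold]; j=2 S=122.4426 intr=0.0000 cont=5.2935 V=5.2935[hold]; j=3 S=146.3918 intr=0.0000 cont=1.0671 V=1.0671[hold]  S*(3)=85.6573
k=2: j=0 S=93.6605 intr=21.0395 cont=21.8321 V=21.8321[hold]; j=1 S=111.9800 intr=2.7200 cont=10.0214 V=10.0214[hold]; j=2 S=133.8828 intr=0.0000 cont=3.1557 V=3.1557[hold]  S*(2)=-
k=1: j=0 S=102.4114 intr=12.2886 cont=15.8269 V=15.8269[hold]; j=1 S=122.4426 intr=0.0000 cont=6.5423 V=6.5423[hold]  S*(1)=-
k=0: j=0 S=111.9800 intr=2.7200 cont=11.1119 V=11.1119[hold]  S*(0)=-

price = 11.1119
boundary = - - - 85.6573 78.3379 85.6573 93.6605 102.4114
tree:
11.1119
15.8269 6.5423
21.8321 10.0214 3.1557
29.0427 14.8865 5.2935 1.0671
36.3621 21.2900 8.6786 1.9891 0.1637
43.0560 29.0427 13.8028 3.6822 0.3305 0.0000
49.1779 36.3621 21.0395 6.7604 0.6673 0.0000 0.0000
54.7767 43.0560 29.0427 12.2886 1.3472 0.0000 0.0000 0.0000
59.8971 49.1779 36.3621 21.0395 2.7200 0.0000 0.0000 0.0000 0.0000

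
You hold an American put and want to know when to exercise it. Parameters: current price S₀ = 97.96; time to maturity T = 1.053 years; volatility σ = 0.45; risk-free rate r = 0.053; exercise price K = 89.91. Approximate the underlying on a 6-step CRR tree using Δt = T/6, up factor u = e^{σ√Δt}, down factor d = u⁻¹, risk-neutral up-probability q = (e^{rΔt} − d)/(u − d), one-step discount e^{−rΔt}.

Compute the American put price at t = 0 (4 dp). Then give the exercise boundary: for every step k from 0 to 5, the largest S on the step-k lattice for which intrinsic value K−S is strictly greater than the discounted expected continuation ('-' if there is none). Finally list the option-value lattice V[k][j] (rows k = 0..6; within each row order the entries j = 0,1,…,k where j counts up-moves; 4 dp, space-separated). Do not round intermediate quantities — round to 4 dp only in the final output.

Δt=0.17550, u=1.20746, d=0.82819, q=0.47765, disc=e^(-rΔt)=0.99074
k=6 terminal: V=max(K-S,0) → 58.3006 43.8249 22.7200 0.0000 0.0000 0.0000 0.0000
k=5: j=0 S=38.1671 intr=51.7429 cont=50.9105 V=51.7429[EX]; j=1 S=55.6459 intr=34.2641 cont=33.4317 V=34.2641[EX]; j=2 S=81.1291 intr=8.7809 cont=11.7579 V=11.7579[hold]; j=3 S=118.2826 intr=0.0000 cont=0.0000 V=0.0000[hold]; j=4 S=172.4506 intr=0.0000 cont=0.0000 V=0.0000[hold]; j=5 S=251.4252 intr=0.0000 cont=0.0000 V=0.0000[hold]  S*(5)=55.6459
k=4: j=0 S=46.0851 intr=43.8249 cont=42.9925 V=43.8249[EX]; j=1 S=67.1900 intr=22.7200 cont=23.2964 V=23.2964[hold]; j=2 S=97.9600 intr=0.0000 cont=6.0849 V=6.0849[hold]; j=3 S=142.8212 intr=0.0000 cont=0.0000 V=0.0000[hold]; j=4 S=208.2269 intr=0.0000 cont=0.0000 V=0.0000[hold]  S*(4)=46.0851
k=3: j=0 S=55.6459 intr=34.2641 cont=33.7045 V=34.2641[EX]; j=1 S=81.1291 intr=8.7809 cont=14.9358 V=14.9358[hold]; j=2 S=118.2826 intr=0.0000 cont=3.1490 V=3.1490[hold]; j=3 S=172.4506 intr=0.0000 cont=0.0000 V=0.0000[hold]  S*(3)=55.6459
k=2: j=0 S=67.1900 intr=22.7200 cont=24.8002 V=24.8002[hold]; j=1 S=97.9600 intr=0.0000 cont=9.2197 V=9.2197[hold]; j=2 S=142.8212 intr=0.0000 cont=1.6297 V=1.6297[hold]  S*(2)=-
k=1: j=0 S=81.1291 intr=8.7809 cont=17.1975 V=17.1975[hold]; j=1 S=118.2826 intr=0.0000 cont=5.5425 V=5.5425[hold]  S*(1)=-
k=0: j=0 S=97.9600 intr=0.0000 cont=11.5228 V=11.5228[hold]  S*(0)=-

price = 11.5228
boundary = - - - 55.6459 46.0851 55.6459
tree:
11.5228
17.1975 5.5425
24.8002 9.2197 1.6297
34.2641 14.9358 3.1490 0.0000
43.8249 23.2964 6.0849 0.0000 0.0000
51.7429 34.2641 11.7579 0.0000 0.0000 0.0000
58.3006 43.8249 22.7200 0.0000 0.0000 0.0000 0.0000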